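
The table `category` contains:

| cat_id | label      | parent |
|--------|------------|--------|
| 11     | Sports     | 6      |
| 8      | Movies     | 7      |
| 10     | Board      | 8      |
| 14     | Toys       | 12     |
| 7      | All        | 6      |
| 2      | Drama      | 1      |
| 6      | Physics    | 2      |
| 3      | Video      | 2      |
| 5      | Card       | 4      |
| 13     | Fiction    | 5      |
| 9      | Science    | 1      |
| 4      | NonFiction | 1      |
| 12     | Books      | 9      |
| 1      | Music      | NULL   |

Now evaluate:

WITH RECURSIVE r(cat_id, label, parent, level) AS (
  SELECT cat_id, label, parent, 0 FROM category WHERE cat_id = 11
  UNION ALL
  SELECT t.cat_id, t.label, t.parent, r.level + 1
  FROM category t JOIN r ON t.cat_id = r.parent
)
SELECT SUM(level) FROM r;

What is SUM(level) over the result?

6

Base: cat_id=11 (Sports), parent=6, level 0.
Iteration 1: join on cat_id=6 -> Physics (id 6, parent=2, level 1).
Iteration 2: join on cat_id=2 -> Drama (id 2, parent=1, level 2).
Iteration 3: join on cat_id=1 -> Music (id 1, parent=NULL, level 3).
Iteration 4: parent is NULL; no match; recursion stops.
SUM(level) = 0 + 1 + 2 + 3 = 6.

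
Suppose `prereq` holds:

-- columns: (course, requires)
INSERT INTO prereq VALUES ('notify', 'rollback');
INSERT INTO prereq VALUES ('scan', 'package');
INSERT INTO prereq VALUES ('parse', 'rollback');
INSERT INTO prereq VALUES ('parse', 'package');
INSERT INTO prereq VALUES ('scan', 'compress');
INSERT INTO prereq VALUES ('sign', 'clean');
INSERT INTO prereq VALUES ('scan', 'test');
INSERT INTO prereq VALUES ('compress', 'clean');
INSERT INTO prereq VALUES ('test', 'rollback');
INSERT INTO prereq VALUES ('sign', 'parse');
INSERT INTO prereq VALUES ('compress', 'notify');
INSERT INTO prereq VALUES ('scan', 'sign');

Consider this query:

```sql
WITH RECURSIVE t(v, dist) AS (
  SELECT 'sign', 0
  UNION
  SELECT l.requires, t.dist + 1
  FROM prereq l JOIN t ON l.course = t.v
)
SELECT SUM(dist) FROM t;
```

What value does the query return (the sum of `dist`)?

6

Base: (sign, dist=0).
Iteration 1: edges from {sign} -> (clean, dist=1), (parse, dist=1).
Iteration 2: edges from {clean,parse} -> (package, dist=2), (rollback, dist=2).
Iteration 3: no outgoing edges from {package,rollback}; recursion stops.
SUM(dist) = 0 + 1 + 1 + 2 + 2 = 6.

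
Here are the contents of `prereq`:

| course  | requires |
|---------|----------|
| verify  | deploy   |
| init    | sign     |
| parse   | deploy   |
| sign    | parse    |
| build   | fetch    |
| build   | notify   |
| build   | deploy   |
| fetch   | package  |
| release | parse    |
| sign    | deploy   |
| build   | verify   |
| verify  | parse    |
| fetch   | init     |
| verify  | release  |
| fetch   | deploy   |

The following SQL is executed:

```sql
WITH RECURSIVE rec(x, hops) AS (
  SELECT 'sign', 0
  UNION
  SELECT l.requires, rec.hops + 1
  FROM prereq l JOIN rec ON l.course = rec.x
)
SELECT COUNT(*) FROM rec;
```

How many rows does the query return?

Base: (sign, hops=0).
Iteration 1: edges from {sign} -> (deploy, hops=1), (parse, hops=1).
Iteration 2: edges from {deploy,parse} -> (deploy, hops=2).
Iteration 3: no outgoing edges from {deploy}; recursion stops.
Total rows emitted: 4.

4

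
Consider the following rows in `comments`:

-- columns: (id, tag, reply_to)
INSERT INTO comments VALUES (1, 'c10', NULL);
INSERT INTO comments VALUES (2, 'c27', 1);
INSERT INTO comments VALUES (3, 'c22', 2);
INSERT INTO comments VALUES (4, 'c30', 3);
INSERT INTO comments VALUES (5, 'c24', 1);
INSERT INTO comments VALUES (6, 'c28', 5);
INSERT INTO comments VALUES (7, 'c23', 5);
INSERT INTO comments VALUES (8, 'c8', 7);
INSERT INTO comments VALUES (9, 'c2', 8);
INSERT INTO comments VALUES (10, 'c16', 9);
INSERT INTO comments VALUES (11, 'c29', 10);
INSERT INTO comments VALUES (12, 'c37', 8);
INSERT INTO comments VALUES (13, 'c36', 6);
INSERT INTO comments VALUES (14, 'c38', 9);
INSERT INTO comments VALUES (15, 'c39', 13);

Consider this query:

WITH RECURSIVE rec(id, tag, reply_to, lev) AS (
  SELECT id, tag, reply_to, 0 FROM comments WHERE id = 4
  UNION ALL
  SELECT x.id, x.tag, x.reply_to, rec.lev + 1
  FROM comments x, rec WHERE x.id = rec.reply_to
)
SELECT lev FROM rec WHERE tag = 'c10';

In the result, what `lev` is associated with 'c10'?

Base: id=4 (c30), reply_to=3, lev 0.
Iteration 1: join on id=3 -> c22 (id 3, reply_to=2, lev 1).
Iteration 2: join on id=2 -> c27 (id 2, reply_to=1, lev 2).
Iteration 3: join on id=1 -> c10 (id 1, reply_to=NULL, lev 3).
Iteration 4: reply_to is NULL; no match; recursion stops.

3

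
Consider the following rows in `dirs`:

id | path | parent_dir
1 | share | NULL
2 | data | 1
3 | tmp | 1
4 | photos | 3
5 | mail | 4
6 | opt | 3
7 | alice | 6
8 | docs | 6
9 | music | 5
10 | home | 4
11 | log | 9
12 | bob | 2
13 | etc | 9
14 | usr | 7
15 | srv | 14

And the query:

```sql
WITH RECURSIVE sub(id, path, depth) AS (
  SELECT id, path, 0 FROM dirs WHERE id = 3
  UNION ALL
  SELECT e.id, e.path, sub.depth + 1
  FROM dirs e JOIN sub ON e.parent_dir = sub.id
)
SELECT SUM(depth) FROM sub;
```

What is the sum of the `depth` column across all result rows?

28

Base: id=3 (tmp) at depth 0.
Iteration 1: rows with parent_dir in {3} -> photos (id 4, depth 1), opt (id 6, depth 1).
Iteration 2: rows with parent_dir in {4,6} -> mail (id 5, depth 2), alice (id 7, depth 2), docs (id 8, depth 2), home (id 10, depth 2).
Iteration 3: rows with parent_dir in {5,7,8,10} -> music (id 9, depth 3), usr (id 14, depth 3).
Iteration 4: rows with parent_dir in {9,14} -> log (id 11, depth 4), etc (id 13, depth 4), srv (id 15, depth 4).
Iteration 5: no rows with parent_dir in {11,13,15}; recursion stops.
SUM(depth) = 0 + 1 + 1 + 2 + 2 + 2 + 2 + 3 + 3 + 4 + 4 + 4 = 28.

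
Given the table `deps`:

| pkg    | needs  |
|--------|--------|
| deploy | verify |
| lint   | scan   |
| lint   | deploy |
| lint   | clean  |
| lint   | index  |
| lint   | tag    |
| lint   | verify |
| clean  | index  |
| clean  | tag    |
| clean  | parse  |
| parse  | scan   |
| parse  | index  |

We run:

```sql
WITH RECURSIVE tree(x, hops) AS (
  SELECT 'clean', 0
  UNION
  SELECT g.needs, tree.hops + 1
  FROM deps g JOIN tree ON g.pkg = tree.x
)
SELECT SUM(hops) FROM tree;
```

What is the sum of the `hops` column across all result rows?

7

Base: (clean, hops=0).
Iteration 1: edges from {clean} -> (index, hops=1), (parse, hops=1), (tag, hops=1).
Iteration 2: edges from {index,parse,tag} -> (index, hops=2), (scan, hops=2).
Iteration 3: no outgoing edges from {index,scan}; recursion stops.
SUM(hops) = 0 + 1 + 1 + 1 + 2 + 2 = 7.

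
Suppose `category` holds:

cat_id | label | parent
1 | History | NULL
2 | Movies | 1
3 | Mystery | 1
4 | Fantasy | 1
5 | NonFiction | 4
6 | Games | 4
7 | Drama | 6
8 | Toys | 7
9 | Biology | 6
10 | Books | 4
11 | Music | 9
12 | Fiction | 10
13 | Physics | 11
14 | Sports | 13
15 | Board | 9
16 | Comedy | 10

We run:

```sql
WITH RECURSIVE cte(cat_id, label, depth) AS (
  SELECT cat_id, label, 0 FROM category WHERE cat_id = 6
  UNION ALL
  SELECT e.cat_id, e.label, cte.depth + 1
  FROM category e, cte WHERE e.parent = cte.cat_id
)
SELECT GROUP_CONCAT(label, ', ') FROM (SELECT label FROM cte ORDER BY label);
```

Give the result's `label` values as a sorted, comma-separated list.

Base: cat_id=6 (Games) at depth 0.
Iteration 1: rows with parent in {6} -> Drama (id 7, depth 1), Biology (id 9, depth 1).
Iteration 2: rows with parent in {7,9} -> Toys (id 8, depth 2), Music (id 11, depth 2), Board (id 15, depth 2).
Iteration 3: rows with parent in {8,11,15} -> Physics (id 13, depth 3).
Iteration 4: rows with parent in {13} -> Sports (id 14, depth 4).
Iteration 5: no rows with parent in {14}; recursion stops.

Biology, Board, Drama, Games, Music, Physics, Sports, Toys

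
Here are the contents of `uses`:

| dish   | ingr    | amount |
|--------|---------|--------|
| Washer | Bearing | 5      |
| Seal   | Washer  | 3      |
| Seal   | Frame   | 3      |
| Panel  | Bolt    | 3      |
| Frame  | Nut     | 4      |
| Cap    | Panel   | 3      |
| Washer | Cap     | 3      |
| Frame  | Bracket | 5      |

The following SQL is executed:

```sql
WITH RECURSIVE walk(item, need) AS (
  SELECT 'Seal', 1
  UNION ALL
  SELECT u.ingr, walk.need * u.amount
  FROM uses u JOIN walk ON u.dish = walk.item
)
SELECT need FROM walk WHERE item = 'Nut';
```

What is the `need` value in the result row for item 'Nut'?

Base: (Seal, need=1).
Iteration 1: components of {Seal} -> Frame = 1*3 = 3, Washer = 1*3 = 3.
Iteration 2: components of {Frame,Washer} -> Bearing = 3*5 = 15, Bracket = 3*5 = 15, Cap = 3*3 = 9, Nut = 3*4 = 12.
Iteration 3: components of {Bearing,Bracket,Cap,Nut} -> Panel = 9*3 = 27.
Iteration 4: components of {Panel} -> Bolt = 27*3 = 81.
Iteration 5: no further components; recursion stops.

12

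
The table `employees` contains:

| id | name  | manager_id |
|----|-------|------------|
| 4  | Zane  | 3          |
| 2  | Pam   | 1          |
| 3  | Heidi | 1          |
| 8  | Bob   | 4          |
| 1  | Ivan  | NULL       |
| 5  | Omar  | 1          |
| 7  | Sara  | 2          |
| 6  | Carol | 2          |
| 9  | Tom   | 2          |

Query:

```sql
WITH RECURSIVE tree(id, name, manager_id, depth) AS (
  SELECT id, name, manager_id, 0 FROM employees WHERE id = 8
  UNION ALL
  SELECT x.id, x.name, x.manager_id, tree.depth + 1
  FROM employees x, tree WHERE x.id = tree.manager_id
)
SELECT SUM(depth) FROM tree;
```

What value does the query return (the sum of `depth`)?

Base: id=8 (Bob), manager_id=4, depth 0.
Iteration 1: join on id=4 -> Zane (id 4, manager_id=3, depth 1).
Iteration 2: join on id=3 -> Heidi (id 3, manager_id=1, depth 2).
Iteration 3: join on id=1 -> Ivan (id 1, manager_id=NULL, depth 3).
Iteration 4: manager_id is NULL; no match; recursion stops.
SUM(depth) = 0 + 1 + 2 + 3 = 6.

6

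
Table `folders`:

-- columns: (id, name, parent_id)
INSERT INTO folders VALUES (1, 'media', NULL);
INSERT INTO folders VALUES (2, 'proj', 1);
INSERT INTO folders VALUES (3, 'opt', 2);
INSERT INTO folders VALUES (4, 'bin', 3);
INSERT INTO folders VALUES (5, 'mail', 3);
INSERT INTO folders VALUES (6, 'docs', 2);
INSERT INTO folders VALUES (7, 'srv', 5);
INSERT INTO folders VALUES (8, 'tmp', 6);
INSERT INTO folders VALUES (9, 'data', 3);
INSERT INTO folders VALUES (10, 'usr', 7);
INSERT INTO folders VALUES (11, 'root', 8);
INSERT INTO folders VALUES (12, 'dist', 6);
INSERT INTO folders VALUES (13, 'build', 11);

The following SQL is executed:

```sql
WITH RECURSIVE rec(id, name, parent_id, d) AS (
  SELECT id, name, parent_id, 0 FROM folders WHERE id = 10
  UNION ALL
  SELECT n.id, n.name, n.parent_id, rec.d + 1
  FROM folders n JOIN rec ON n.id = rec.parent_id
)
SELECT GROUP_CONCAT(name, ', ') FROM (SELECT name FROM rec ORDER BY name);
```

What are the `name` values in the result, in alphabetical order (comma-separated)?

Base: id=10 (usr), parent_id=7, d 0.
Iteration 1: join on id=7 -> srv (id 7, parent_id=5, d 1).
Iteration 2: join on id=5 -> mail (id 5, parent_id=3, d 2).
Iteration 3: join on id=3 -> opt (id 3, parent_id=2, d 3).
Iteration 4: join on id=2 -> proj (id 2, parent_id=1, d 4).
Iteration 5: join on id=1 -> media (id 1, parent_id=NULL, d 5).
Iteration 6: parent_id is NULL; no match; recursion stops.

mail, media, opt, proj, srv, usr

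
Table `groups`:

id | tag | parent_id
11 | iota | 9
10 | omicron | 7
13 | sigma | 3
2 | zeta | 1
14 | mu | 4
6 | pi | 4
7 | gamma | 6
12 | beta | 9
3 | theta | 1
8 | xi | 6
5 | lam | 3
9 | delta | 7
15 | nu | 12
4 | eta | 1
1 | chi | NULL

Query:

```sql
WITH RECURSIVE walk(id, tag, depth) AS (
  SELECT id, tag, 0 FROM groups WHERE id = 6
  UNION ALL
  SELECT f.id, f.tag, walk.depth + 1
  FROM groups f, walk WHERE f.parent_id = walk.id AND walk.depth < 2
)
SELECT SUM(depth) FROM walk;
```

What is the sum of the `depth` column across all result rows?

Base: id=6 (pi) at depth 0.
Iteration 1: rows with parent_id in {6} -> gamma (id 7, depth 1), xi (id 8, depth 1).
Iteration 2: rows with parent_id in {7,8} -> delta (id 9, depth 2), omicron (id 10, depth 2).
Iteration 3: depth < 2 fails for all current rows; recursion stops.
SUM(depth) = 0 + 1 + 1 + 2 + 2 = 6.

6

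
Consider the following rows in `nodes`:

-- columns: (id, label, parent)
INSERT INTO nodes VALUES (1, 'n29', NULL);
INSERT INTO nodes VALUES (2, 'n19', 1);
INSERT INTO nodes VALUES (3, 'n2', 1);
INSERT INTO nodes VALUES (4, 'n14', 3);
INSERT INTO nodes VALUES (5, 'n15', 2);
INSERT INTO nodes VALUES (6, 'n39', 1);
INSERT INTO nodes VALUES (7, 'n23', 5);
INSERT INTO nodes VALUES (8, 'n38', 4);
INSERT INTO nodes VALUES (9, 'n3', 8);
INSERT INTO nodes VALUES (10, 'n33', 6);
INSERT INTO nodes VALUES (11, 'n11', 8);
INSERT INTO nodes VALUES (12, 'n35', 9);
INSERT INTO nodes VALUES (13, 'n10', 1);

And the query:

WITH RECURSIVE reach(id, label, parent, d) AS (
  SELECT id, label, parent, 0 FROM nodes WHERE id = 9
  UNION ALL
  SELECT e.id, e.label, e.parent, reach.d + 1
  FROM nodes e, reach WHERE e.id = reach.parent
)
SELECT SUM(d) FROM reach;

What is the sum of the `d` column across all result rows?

Base: id=9 (n3), parent=8, d 0.
Iteration 1: join on id=8 -> n38 (id 8, parent=4, d 1).
Iteration 2: join on id=4 -> n14 (id 4, parent=3, d 2).
Iteration 3: join on id=3 -> n2 (id 3, parent=1, d 3).
Iteration 4: join on id=1 -> n29 (id 1, parent=NULL, d 4).
Iteration 5: parent is NULL; no match; recursion stops.
SUM(d) = 0 + 1 + 2 + 3 + 4 = 10.

10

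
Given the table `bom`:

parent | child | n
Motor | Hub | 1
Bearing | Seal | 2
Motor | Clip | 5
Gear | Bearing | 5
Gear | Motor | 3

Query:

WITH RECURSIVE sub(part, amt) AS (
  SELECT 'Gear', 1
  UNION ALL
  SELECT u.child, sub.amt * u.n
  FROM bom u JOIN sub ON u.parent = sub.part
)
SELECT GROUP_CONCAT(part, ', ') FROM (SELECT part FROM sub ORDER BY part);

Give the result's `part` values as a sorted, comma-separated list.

Base: (Gear, amt=1).
Iteration 1: components of {Gear} -> Bearing = 1*5 = 5, Motor = 1*3 = 3.
Iteration 2: components of {Bearing,Motor} -> Clip = 3*5 = 15, Hub = 3*1 = 3, Seal = 5*2 = 10.
Iteration 3: no further components; recursion stops.

Bearing, Clip, Gear, Hub, Motor, Seal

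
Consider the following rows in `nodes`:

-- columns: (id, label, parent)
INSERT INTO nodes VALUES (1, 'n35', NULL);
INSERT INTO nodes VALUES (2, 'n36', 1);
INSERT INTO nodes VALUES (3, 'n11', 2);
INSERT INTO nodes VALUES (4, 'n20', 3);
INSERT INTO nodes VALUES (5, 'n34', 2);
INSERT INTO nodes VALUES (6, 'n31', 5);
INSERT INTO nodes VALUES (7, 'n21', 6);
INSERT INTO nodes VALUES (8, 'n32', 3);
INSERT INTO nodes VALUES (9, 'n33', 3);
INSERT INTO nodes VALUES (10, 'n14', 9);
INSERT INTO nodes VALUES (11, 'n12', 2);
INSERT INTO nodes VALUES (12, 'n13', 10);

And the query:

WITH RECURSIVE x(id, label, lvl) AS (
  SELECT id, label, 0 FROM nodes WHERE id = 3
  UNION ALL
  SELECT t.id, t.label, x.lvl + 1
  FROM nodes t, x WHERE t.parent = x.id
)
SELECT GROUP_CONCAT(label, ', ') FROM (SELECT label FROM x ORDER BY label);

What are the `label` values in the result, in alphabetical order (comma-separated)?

n11, n13, n14, n20, n32, n33

Base: id=3 (n11) at lvl 0.
Iteration 1: rows with parent in {3} -> n20 (id 4, lvl 1), n32 (id 8, lvl 1), n33 (id 9, lvl 1).
Iteration 2: rows with parent in {4,8,9} -> n14 (id 10, lvl 2).
Iteration 3: rows with parent in {10} -> n13 (id 12, lvl 3).
Iteration 4: no rows with parent in {12}; recursion stops.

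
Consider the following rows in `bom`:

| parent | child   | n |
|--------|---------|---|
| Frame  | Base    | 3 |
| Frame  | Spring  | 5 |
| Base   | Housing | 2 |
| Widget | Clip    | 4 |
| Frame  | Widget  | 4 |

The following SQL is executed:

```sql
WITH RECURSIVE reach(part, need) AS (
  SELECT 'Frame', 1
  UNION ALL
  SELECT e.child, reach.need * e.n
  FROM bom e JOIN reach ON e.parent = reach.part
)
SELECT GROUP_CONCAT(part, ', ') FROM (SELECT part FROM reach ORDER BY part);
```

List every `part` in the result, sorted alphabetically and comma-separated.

Base: (Frame, need=1).
Iteration 1: components of {Frame} -> Base = 1*3 = 3, Spring = 1*5 = 5, Widget = 1*4 = 4.
Iteration 2: components of {Base,Spring,Widget} -> Clip = 4*4 = 16, Housing = 3*2 = 6.
Iteration 3: no further components; recursion stops.

Base, Clip, Frame, Housing, Spring, Widget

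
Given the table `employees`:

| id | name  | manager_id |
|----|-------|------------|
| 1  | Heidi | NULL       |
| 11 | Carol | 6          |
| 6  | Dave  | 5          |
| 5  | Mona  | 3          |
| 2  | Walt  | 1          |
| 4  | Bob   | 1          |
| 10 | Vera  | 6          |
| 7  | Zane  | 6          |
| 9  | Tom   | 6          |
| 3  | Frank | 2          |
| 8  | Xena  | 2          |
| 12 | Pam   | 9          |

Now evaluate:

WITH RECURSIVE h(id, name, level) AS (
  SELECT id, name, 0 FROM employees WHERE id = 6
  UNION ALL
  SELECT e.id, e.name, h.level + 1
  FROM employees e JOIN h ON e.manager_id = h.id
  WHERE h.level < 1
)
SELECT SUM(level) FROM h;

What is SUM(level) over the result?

4

Base: id=6 (Dave) at level 0.
Iteration 1: rows with manager_id in {6} -> Zane (id 7, level 1), Tom (id 9, level 1), Vera (id 10, level 1), Carol (id 11, level 1).
Iteration 2: level < 1 fails for all current rows; recursion stops.
SUM(level) = 0 + 1 + 1 + 1 + 1 = 4.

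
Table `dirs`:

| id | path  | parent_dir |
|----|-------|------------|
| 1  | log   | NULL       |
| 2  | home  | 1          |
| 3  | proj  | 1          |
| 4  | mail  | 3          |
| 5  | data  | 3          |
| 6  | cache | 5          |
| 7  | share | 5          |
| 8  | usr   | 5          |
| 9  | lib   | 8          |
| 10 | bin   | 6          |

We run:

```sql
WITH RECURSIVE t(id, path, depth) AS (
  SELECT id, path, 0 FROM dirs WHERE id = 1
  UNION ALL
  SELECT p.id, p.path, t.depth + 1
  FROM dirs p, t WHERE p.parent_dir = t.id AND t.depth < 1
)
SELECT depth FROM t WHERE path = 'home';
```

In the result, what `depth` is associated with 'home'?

Base: id=1 (log) at depth 0.
Iteration 1: rows with parent_dir in {1} -> home (id 2, depth 1), proj (id 3, depth 1).
Iteration 2: depth < 1 fails for all current rows; recursion stops.

1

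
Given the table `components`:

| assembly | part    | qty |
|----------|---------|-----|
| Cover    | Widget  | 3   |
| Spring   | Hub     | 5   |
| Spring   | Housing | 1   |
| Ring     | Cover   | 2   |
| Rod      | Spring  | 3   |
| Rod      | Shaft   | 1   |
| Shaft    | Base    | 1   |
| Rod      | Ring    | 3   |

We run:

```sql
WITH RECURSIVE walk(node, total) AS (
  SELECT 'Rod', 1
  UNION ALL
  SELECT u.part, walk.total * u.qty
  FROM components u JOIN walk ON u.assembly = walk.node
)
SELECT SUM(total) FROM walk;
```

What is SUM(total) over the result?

Base: (Rod, total=1).
Iteration 1: components of {Rod} -> Ring = 1*3 = 3, Shaft = 1*1 = 1, Spring = 1*3 = 3.
Iteration 2: components of {Ring,Shaft,Spring} -> Base = 1*1 = 1, Cover = 3*2 = 6, Housing = 3*1 = 3, Hub = 3*5 = 15.
Iteration 3: components of {Base,Cover,Housing,Hub} -> Widget = 6*3 = 18.
Iteration 4: no further components; recursion stops.
SUM(total) = 1 + 3 + 3 + 1 + 3 + 15 + 6 + 1 + 18 = 51.

51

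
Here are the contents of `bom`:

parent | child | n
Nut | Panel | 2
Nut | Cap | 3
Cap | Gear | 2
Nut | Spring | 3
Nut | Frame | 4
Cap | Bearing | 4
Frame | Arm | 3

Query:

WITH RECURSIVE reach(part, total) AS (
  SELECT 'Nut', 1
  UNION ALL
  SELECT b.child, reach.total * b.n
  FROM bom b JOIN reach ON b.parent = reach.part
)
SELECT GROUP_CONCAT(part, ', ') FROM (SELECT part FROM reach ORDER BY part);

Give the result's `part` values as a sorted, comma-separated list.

Arm, Bearing, Cap, Frame, Gear, Nut, Panel, Spring

Base: (Nut, total=1).
Iteration 1: components of {Nut} -> Cap = 1*3 = 3, Frame = 1*4 = 4, Panel = 1*2 = 2, Spring = 1*3 = 3.
Iteration 2: components of {Cap,Frame,Panel,Spring} -> Arm = 4*3 = 12, Bearing = 3*4 = 12, Gear = 3*2 = 6.
Iteration 3: no further components; recursion stops.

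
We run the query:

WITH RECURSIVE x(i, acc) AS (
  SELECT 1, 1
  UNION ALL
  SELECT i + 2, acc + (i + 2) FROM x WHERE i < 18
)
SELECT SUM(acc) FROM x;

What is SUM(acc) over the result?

Base: i=1, acc=1.
Iteration 1: 1 < 18 holds -> i = 1 + 2 = 3, acc = 1 + 3 = 4.
Iteration 2: 3 < 18 holds -> i = 3 + 2 = 5, acc = 4 + 5 = 9.
Iteration 3: 5 < 18 holds -> i = 5 + 2 = 7, acc = 9 + 7 = 16.
Iteration 4: 7 < 18 holds -> i = 7 + 2 = 9, acc = 16 + 9 = 25.
Iteration 5: 9 < 18 holds -> i = 9 + 2 = 11, acc = 25 + 11 = 36.
Iteration 6: 11 < 18 holds -> i = 11 + 2 = 13, acc = 36 + 13 = 49.
Iteration 7: 13 < 18 holds -> i = 13 + 2 = 15, acc = 49 + 15 = 64.
Iteration 8: 15 < 18 holds -> i = 15 + 2 = 17, acc = 64 + 17 = 81.
Iteration 9: 17 < 18 holds -> i = 17 + 2 = 19, acc = 81 + 19 = 100.
Iteration 10: 19 < 18 fails; recursion stops.
SUM(acc) = 1 + 4 + 9 + 16 + 25 + 36 + 49 + 64 + 81 + 100 = 385.

385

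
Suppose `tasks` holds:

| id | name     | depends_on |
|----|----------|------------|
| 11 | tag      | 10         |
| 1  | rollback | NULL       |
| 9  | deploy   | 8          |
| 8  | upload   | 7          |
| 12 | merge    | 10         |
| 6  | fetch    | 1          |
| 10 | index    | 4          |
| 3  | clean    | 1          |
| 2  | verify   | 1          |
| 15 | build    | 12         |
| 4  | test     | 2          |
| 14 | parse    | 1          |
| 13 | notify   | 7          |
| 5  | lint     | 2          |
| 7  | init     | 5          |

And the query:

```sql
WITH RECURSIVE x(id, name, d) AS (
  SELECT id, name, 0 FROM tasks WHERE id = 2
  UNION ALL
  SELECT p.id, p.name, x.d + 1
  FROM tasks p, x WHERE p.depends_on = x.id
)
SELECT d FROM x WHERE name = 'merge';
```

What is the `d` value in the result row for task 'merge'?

3

Base: id=2 (verify) at d 0.
Iteration 1: rows with depends_on in {2} -> test (id 4, d 1), lint (id 5, d 1).
Iteration 2: rows with depends_on in {4,5} -> init (id 7, d 2), index (id 10, d 2).
Iteration 3: rows with depends_on in {7,10} -> upload (id 8, d 3), tag (id 11, d 3), merge (id 12, d 3), notify (id 13, d 3).
Iteration 4: rows with depends_on in {8,11,12,13} -> deploy (id 9, d 4), build (id 15, d 4).
Iteration 5: no rows with depends_on in {9,15}; recursion stops.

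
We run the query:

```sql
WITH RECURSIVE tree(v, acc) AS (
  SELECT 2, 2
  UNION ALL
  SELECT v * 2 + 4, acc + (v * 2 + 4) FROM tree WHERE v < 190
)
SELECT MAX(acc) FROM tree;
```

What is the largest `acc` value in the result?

734

Base: v=2, acc=2.
Iteration 1: 2 < 190 holds -> v = 2 * 2 + 4 = 8, acc = 2 + 8 = 10.
Iteration 2: 8 < 190 holds -> v = 8 * 2 + 4 = 20, acc = 10 + 20 = 30.
Iteration 3: 20 < 190 holds -> v = 20 * 2 + 4 = 44, acc = 30 + 44 = 74.
Iteration 4: 44 < 190 holds -> v = 44 * 2 + 4 = 92, acc = 74 + 92 = 166.
Iteration 5: 92 < 190 holds -> v = 92 * 2 + 4 = 188, acc = 166 + 188 = 354.
Iteration 6: 188 < 190 holds -> v = 188 * 2 + 4 = 380, acc = 354 + 380 = 734.
Iteration 7: 380 < 190 fails; recursion stops.
acc values: 2, 10, 30, 74, 166, 354, 734; the maximum is 734.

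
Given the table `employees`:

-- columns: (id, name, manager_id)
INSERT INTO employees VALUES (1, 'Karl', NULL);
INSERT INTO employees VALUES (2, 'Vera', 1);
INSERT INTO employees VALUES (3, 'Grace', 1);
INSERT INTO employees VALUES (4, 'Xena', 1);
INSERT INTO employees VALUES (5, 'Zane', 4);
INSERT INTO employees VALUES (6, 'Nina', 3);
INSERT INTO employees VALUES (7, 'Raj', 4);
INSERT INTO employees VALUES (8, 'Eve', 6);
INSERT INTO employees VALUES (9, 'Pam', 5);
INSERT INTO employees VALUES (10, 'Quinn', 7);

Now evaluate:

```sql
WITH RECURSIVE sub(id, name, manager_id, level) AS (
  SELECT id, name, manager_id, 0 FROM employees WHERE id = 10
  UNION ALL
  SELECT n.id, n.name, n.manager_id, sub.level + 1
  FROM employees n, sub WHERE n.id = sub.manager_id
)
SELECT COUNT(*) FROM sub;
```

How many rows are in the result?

Base: id=10 (Quinn), manager_id=7, level 0.
Iteration 1: join on id=7 -> Raj (id 7, manager_id=4, level 1).
Iteration 2: join on id=4 -> Xena (id 4, manager_id=1, level 2).
Iteration 3: join on id=1 -> Karl (id 1, manager_id=NULL, level 3).
Iteration 4: manager_id is NULL; no match; recursion stops.
Total rows emitted: 4.

4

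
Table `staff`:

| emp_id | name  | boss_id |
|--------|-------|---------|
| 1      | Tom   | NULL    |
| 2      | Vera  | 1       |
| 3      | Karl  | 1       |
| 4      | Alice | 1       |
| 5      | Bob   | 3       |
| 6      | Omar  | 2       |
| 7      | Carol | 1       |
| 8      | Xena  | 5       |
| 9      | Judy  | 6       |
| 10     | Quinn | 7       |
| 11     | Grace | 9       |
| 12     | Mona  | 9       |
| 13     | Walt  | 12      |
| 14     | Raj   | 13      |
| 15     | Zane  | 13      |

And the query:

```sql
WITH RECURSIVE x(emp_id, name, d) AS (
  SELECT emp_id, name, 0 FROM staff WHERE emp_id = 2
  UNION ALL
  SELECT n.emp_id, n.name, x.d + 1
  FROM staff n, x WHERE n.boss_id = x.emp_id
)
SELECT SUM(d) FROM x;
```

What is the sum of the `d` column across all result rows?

Base: emp_id=2 (Vera) at d 0.
Iteration 1: rows with boss_id in {2} -> Omar (id 6, d 1).
Iteration 2: rows with boss_id in {6} -> Judy (id 9, d 2).
Iteration 3: rows with boss_id in {9} -> Grace (id 11, d 3), Mona (id 12, d 3).
Iteration 4: rows with boss_id in {11,12} -> Walt (id 13, d 4).
Iteration 5: rows with boss_id in {13} -> Raj (id 14, d 5), Zane (id 15, d 5).
Iteration 6: no rows with boss_id in {14,15}; recursion stops.
SUM(d) = 0 + 1 + 2 + 3 + 3 + 4 + 5 + 5 = 23.

23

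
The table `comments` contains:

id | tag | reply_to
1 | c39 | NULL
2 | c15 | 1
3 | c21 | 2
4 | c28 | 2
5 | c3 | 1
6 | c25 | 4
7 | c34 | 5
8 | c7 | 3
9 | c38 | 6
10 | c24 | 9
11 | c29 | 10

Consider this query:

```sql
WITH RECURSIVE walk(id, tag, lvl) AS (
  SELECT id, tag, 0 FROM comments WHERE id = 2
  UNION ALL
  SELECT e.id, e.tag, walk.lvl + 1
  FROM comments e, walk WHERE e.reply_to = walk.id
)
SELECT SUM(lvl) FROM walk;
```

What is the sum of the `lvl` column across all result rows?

18

Base: id=2 (c15) at lvl 0.
Iteration 1: rows with reply_to in {2} -> c21 (id 3, lvl 1), c28 (id 4, lvl 1).
Iteration 2: rows with reply_to in {3,4} -> c25 (id 6, lvl 2), c7 (id 8, lvl 2).
Iteration 3: rows with reply_to in {6,8} -> c38 (id 9, lvl 3).
Iteration 4: rows with reply_to in {9} -> c24 (id 10, lvl 4).
Iteration 5: rows with reply_to in {10} -> c29 (id 11, lvl 5).
Iteration 6: no rows with reply_to in {11}; recursion stops.
SUM(lvl) = 0 + 1 + 1 + 2 + 2 + 3 + 4 + 5 = 18.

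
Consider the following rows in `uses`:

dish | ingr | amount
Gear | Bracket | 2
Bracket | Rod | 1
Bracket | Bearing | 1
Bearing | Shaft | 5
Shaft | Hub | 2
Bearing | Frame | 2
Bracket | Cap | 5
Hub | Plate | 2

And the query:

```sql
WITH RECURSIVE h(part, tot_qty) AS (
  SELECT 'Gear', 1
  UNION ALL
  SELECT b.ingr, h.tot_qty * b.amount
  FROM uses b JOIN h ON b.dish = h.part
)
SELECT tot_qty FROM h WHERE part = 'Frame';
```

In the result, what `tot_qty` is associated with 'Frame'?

4

Base: (Gear, tot_qty=1).
Iteration 1: components of {Gear} -> Bracket = 1*2 = 2.
Iteration 2: components of {Bracket} -> Bearing = 2*1 = 2, Cap = 2*5 = 10, Rod = 2*1 = 2.
Iteration 3: components of {Bearing,Cap,Rod} -> Frame = 2*2 = 4, Shaft = 2*5 = 10.
Iteration 4: components of {Frame,Shaft} -> Hub = 10*2 = 20.
Iteration 5: components of {Hub} -> Plate = 20*2 = 40.
Iteration 6: no further components; recursion stops.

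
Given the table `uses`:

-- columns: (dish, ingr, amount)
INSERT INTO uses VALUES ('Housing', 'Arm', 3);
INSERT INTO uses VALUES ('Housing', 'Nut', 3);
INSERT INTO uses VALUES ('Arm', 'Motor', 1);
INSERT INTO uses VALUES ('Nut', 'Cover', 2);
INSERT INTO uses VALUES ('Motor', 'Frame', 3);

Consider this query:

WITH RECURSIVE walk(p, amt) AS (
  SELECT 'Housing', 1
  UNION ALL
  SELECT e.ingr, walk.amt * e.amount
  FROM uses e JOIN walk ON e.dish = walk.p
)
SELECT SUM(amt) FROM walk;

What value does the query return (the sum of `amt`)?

Base: (Housing, amt=1).
Iteration 1: components of {Housing} -> Arm = 1*3 = 3, Nut = 1*3 = 3.
Iteration 2: components of {Arm,Nut} -> Cover = 3*2 = 6, Motor = 3*1 = 3.
Iteration 3: components of {Cover,Motor} -> Frame = 3*3 = 9.
Iteration 4: no further components; recursion stops.
SUM(amt) = 1 + 3 + 3 + 3 + 6 + 9 = 25.

25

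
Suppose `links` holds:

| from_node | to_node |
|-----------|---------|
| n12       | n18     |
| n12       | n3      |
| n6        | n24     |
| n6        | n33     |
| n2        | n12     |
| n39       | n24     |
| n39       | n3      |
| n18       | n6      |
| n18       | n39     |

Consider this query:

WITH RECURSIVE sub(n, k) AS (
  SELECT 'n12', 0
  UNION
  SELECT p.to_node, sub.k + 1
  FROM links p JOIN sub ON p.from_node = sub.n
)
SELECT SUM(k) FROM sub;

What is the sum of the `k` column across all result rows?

Base: (n12, k=0).
Iteration 1: edges from {n12} -> (n18, k=1), (n3, k=1).
Iteration 2: edges from {n18,n3} -> (n39, k=2), (n6, k=2).
Iteration 3: edges from {n39,n6} -> (n24, k=3), (n3, k=3), (n33, k=3). [UNION drops 1 duplicate row(s)]
Iteration 4: no outgoing edges from {n24,n3,n33}; recursion stops.
SUM(k) = 0 + 1 + 1 + 2 + 2 + 3 + 3 + 3 = 15.

15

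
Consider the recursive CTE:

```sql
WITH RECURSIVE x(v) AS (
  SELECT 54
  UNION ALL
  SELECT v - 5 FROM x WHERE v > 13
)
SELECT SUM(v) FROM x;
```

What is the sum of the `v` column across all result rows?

315

Base: v=54.
Iteration 1: 54 > 13 holds -> v = 54 - 5 = 49.
Iteration 2: 49 > 13 holds -> v = 49 - 5 = 44.
Iteration 3: 44 > 13 holds -> v = 44 - 5 = 39.
Iteration 4: 39 > 13 holds -> v = 39 - 5 = 34.
Iteration 5: 34 > 13 holds -> v = 34 - 5 = 29.
Iteration 6: 29 > 13 holds -> v = 29 - 5 = 24.
Iteration 7: 24 > 13 holds -> v = 24 - 5 = 19.
Iteration 8: 19 > 13 holds -> v = 19 - 5 = 14.
Iteration 9: 14 > 13 holds -> v = 14 - 5 = 9.
Iteration 10: 9 > 13 fails; recursion stops.
SUM(v) = 54 + 49 + 44 + 39 + 34 + 29 + 24 + 19 + 14 + 9 = 315.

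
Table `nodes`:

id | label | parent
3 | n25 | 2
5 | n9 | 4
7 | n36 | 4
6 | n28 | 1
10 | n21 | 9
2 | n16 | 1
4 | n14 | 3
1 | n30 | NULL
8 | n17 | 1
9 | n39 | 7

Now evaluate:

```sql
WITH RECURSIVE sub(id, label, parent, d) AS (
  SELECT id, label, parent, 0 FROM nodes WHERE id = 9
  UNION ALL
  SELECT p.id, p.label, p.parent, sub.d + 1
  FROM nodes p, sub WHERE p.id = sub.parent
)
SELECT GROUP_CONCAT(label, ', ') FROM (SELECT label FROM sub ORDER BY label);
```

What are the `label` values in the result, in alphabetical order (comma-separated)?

n14, n16, n25, n30, n36, n39

Base: id=9 (n39), parent=7, d 0.
Iteration 1: join on id=7 -> n36 (id 7, parent=4, d 1).
Iteration 2: join on id=4 -> n14 (id 4, parent=3, d 2).
Iteration 3: join on id=3 -> n25 (id 3, parent=2, d 3).
Iteration 4: join on id=2 -> n16 (id 2, parent=1, d 4).
Iteration 5: join on id=1 -> n30 (id 1, parent=NULL, d 5).
Iteration 6: parent is NULL; no match; recursion stops.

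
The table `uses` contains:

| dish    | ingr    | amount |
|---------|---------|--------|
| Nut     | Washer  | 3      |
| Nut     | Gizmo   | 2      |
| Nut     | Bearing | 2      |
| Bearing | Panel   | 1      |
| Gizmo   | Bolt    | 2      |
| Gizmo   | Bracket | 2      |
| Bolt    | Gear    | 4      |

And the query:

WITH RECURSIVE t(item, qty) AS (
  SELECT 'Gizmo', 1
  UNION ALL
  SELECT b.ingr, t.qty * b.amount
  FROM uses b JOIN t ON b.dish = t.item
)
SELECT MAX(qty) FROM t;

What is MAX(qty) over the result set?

8

Base: (Gizmo, qty=1).
Iteration 1: components of {Gizmo} -> Bolt = 1*2 = 2, Bracket = 1*2 = 2.
Iteration 2: components of {Bolt,Bracket} -> Gear = 2*4 = 8.
Iteration 3: no further components; recursion stops.
qty values: 1, 2, 2, 8; the maximum is 8.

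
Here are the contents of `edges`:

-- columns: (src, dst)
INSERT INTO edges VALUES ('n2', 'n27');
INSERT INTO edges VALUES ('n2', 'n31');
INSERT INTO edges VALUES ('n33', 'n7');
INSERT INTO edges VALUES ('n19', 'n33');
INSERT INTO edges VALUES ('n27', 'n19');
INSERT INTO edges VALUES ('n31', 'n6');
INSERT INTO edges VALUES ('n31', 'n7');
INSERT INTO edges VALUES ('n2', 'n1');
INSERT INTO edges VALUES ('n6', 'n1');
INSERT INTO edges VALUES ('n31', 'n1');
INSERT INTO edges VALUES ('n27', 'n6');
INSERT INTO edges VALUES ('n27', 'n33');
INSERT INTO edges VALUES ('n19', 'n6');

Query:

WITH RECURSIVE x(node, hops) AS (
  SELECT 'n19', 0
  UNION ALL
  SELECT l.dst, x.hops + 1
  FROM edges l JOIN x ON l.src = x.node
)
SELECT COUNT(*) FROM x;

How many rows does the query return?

5

Base: (n19, hops=0).
Iteration 1: edges from {n19} -> (n33, hops=1), (n6, hops=1).
Iteration 2: edges from {n33,n6} -> (n1, hops=2), (n7, hops=2).
Iteration 3: no outgoing edges from {n1,n7}; recursion stops.
Total rows emitted: 5.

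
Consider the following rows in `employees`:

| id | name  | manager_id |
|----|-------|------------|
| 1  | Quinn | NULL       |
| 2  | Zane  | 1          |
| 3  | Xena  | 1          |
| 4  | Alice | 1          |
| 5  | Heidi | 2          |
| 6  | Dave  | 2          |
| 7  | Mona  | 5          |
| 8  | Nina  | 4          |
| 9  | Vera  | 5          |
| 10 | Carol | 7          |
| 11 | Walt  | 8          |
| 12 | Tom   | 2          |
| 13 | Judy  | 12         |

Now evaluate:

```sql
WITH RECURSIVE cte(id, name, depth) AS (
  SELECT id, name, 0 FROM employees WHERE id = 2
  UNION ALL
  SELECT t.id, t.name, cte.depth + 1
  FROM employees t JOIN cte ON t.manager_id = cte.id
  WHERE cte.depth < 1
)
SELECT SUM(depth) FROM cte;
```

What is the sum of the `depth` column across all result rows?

3

Base: id=2 (Zane) at depth 0.
Iteration 1: rows with manager_id in {2} -> Heidi (id 5, depth 1), Dave (id 6, depth 1), Tom (id 12, depth 1).
Iteration 2: depth < 1 fails for all current rows; recursion stops.
SUM(depth) = 0 + 1 + 1 + 1 = 3.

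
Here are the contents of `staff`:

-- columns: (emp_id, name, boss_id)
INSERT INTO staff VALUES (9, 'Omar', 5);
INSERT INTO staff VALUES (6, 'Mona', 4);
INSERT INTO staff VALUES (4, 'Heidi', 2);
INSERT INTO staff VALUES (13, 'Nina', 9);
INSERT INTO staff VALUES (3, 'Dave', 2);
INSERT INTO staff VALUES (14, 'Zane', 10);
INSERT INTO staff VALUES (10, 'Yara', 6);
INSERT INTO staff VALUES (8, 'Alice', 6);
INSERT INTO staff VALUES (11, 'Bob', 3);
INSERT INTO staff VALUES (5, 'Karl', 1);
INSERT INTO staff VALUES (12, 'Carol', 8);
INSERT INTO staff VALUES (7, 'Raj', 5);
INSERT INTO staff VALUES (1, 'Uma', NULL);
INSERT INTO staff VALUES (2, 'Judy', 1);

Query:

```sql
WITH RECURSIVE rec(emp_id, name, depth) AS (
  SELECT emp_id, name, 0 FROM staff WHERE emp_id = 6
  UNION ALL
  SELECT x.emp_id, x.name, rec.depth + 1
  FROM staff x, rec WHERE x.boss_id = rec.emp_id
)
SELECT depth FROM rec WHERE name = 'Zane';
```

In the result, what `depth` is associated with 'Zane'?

2

Base: emp_id=6 (Mona) at depth 0.
Iteration 1: rows with boss_id in {6} -> Alice (id 8, depth 1), Yara (id 10, depth 1).
Iteration 2: rows with boss_id in {8,10} -> Carol (id 12, depth 2), Zane (id 14, depth 2).
Iteration 3: no rows with boss_id in {12,14}; recursion stops.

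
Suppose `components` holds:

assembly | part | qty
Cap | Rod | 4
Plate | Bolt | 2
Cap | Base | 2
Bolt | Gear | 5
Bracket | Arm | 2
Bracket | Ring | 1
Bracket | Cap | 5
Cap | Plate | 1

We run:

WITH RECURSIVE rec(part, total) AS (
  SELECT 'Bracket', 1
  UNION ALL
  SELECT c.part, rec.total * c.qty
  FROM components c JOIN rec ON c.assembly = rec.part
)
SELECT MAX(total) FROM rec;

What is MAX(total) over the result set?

Base: (Bracket, total=1).
Iteration 1: components of {Bracket} -> Arm = 1*2 = 2, Cap = 1*5 = 5, Ring = 1*1 = 1.
Iteration 2: components of {Arm,Cap,Ring} -> Base = 5*2 = 10, Plate = 5*1 = 5, Rod = 5*4 = 20.
Iteration 3: components of {Base,Plate,Rod} -> Bolt = 5*2 = 10.
Iteration 4: components of {Bolt} -> Gear = 10*5 = 50.
Iteration 5: no further components; recursion stops.
total values: 1, 2, 5, 1, 5, 20, 10, 10, 50; the maximum is 50.

50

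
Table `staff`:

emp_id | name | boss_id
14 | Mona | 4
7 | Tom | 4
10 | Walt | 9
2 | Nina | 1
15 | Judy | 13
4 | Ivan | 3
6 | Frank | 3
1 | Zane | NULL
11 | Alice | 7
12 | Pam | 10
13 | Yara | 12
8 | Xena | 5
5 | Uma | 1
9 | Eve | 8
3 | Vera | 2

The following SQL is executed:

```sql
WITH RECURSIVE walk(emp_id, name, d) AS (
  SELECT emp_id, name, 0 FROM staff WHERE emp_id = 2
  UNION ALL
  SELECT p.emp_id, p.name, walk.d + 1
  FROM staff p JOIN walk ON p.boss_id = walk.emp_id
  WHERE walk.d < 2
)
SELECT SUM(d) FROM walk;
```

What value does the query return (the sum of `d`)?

5

Base: emp_id=2 (Nina) at d 0.
Iteration 1: rows with boss_id in {2} -> Vera (id 3, d 1).
Iteration 2: rows with boss_id in {3} -> Ivan (id 4, d 2), Frank (id 6, d 2).
Iteration 3: d < 2 fails for all current rows; recursion stops.
SUM(d) = 0 + 1 + 2 + 2 = 5.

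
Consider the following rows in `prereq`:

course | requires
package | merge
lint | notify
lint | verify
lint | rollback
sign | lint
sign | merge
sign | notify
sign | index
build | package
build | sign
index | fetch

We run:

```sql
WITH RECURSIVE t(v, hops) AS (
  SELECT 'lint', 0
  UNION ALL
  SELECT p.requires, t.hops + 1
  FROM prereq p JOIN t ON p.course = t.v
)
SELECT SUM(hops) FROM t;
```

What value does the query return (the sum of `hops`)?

3

Base: (lint, hops=0).
Iteration 1: edges from {lint} -> (notify, hops=1), (rollback, hops=1), (verify, hops=1).
Iteration 2: no outgoing edges from {notify,rollback,verify}; recursion stops.
SUM(hops) = 0 + 1 + 1 + 1 = 3.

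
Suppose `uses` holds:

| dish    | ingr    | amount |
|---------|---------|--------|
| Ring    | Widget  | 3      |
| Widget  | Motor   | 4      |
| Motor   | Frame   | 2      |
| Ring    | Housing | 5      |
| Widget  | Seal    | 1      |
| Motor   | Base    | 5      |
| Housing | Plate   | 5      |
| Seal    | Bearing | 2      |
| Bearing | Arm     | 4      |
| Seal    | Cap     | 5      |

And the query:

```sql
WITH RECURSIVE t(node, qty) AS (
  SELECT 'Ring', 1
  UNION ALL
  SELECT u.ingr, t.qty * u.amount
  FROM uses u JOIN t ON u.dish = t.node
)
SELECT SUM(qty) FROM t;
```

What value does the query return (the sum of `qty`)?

Base: (Ring, qty=1).
Iteration 1: components of {Ring} -> Housing = 1*5 = 5, Widget = 1*3 = 3.
Iteration 2: components of {Housing,Widget} -> Motor = 3*4 = 12, Plate = 5*5 = 25, Seal = 3*1 = 3.
Iteration 3: components of {Motor,Plate,Seal} -> Base = 12*5 = 60, Bearing = 3*2 = 6, Cap = 3*5 = 15, Frame = 12*2 = 24.
Iteration 4: components of {Base,Bearing,Cap,Frame} -> Arm = 6*4 = 24.
Iteration 5: no further components; recursion stops.
SUM(qty) = 1 + 3 + 5 + 12 + 3 + 25 + 24 + 60 + 6 + 15 + 24 = 178.

178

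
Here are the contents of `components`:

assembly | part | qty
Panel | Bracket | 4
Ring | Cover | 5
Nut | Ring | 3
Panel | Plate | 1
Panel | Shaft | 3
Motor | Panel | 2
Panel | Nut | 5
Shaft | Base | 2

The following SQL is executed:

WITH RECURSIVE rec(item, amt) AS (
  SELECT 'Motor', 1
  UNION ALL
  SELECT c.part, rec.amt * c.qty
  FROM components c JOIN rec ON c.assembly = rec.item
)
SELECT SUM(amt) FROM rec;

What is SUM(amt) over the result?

Base: (Motor, amt=1).
Iteration 1: components of {Motor} -> Panel = 1*2 = 2.
Iteration 2: components of {Panel} -> Bracket = 2*4 = 8, Nut = 2*5 = 10, Plate = 2*1 = 2, Shaft = 2*3 = 6.
Iteration 3: components of {Bracket,Nut,Plate,Shaft} -> Base = 6*2 = 12, Ring = 10*3 = 30.
Iteration 4: components of {Base,Ring} -> Cover = 30*5 = 150.
Iteration 5: no further components; recursion stops.
SUM(amt) = 1 + 2 + 10 + 6 + 2 + 8 + 30 + 12 + 150 = 221.

221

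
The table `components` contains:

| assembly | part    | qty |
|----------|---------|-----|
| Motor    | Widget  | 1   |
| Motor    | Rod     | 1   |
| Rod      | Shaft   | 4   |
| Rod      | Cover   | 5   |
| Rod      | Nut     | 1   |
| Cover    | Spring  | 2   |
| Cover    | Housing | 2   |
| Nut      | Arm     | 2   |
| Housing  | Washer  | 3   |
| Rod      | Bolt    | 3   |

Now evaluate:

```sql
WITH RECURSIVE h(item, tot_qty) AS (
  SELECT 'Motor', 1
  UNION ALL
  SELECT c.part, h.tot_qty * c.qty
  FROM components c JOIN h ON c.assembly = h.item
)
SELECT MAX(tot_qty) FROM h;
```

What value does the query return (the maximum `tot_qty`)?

30

Base: (Motor, tot_qty=1).
Iteration 1: components of {Motor} -> Rod = 1*1 = 1, Widget = 1*1 = 1.
Iteration 2: components of {Rod,Widget} -> Bolt = 1*3 = 3, Cover = 1*5 = 5, Nut = 1*1 = 1, Shaft = 1*4 = 4.
Iteration 3: components of {Bolt,Cover,Nut,Shaft} -> Arm = 1*2 = 2, Housing = 5*2 = 10, Spring = 5*2 = 10.
Iteration 4: components of {Arm,Housing,Spring} -> Washer = 10*3 = 30.
Iteration 5: no further components; recursion stops.
tot_qty values: 1, 1, 1, 4, 5, 1, 3, 10, 10, 2, 30; the maximum is 30.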